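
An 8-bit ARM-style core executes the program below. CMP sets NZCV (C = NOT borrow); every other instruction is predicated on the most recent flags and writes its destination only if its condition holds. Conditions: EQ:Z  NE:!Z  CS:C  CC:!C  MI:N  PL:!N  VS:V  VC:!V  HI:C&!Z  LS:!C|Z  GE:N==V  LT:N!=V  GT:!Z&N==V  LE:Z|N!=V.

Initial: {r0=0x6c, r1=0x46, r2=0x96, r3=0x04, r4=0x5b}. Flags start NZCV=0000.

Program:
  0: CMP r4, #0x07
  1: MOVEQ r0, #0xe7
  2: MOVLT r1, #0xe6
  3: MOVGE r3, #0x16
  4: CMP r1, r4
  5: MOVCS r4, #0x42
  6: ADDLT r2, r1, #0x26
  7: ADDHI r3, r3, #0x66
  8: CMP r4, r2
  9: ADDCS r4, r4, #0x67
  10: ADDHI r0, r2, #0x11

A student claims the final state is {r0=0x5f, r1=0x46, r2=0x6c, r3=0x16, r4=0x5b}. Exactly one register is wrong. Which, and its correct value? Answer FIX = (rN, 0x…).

0: ✓ CMP  NZCV=0010
1: · MOVEQ
2: · MOVLT
3: ✓ MOVGE  r3←0x16
4: ✓ CMP  NZCV=1000
5: · MOVCS
6: ✓ ADDLT  r2←0x6c
7: · ADDHI
8: ✓ CMP  NZCV=1000
9: · ADDCS
10: · ADDHI

FIX = (r0, 0x6c)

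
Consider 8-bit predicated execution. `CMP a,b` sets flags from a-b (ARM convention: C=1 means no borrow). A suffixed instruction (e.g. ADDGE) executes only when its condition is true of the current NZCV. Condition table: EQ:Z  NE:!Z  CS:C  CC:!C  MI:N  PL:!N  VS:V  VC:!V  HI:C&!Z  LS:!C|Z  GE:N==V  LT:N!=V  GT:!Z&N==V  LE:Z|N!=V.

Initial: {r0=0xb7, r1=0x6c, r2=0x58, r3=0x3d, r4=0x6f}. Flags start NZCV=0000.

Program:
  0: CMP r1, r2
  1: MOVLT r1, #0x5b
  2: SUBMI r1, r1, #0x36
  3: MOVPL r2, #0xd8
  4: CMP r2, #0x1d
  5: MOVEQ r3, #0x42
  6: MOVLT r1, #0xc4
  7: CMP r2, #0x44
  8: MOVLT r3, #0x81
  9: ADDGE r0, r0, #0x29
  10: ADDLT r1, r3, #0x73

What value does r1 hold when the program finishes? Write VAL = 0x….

0: ✓ CMP  NZCV=0010
1: · MOVLT
2: · SUBMI
3: ✓ MOVPL  r2←0xd8
4: ✓ CMP  NZCV=1010
5: · MOVEQ
6: ✓ MOVLT  r1←0xc4
7: ✓ CMP  NZCV=1010
8: ✓ MOVLT  r3←0x81
9: · ADDGE
10: ✓ ADDLT  r1←0xf4

VAL = 0xf4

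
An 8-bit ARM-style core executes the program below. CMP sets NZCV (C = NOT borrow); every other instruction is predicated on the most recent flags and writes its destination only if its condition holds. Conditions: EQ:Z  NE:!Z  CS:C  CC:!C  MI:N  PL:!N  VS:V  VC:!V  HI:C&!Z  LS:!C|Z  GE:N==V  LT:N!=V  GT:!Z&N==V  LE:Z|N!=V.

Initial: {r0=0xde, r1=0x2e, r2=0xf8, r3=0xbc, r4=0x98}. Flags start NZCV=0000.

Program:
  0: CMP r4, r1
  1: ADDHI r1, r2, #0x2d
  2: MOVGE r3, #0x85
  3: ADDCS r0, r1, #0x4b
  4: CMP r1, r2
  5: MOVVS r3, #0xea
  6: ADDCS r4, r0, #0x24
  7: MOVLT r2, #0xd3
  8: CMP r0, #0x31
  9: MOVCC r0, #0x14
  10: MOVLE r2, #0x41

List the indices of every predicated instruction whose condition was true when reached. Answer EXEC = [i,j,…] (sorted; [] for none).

[0] flags=0011 → (cmp)
[1] flags=0011 HI?T → r1=0x25
[2] flags=0011 GE?F → skip
[3] flags=0011 CS?T → r0=0x70
[4] flags=0000 → (cmp)
[5] flags=0000 VS?F → skip
[6] flags=0000 CS?F → skip
[7] flags=0000 LT?F → skip
[8] flags=0010 → (cmp)
[9] flags=0010 CC?F → skip
[10] flags=0010 LE?F → skip

EXEC = [1,3]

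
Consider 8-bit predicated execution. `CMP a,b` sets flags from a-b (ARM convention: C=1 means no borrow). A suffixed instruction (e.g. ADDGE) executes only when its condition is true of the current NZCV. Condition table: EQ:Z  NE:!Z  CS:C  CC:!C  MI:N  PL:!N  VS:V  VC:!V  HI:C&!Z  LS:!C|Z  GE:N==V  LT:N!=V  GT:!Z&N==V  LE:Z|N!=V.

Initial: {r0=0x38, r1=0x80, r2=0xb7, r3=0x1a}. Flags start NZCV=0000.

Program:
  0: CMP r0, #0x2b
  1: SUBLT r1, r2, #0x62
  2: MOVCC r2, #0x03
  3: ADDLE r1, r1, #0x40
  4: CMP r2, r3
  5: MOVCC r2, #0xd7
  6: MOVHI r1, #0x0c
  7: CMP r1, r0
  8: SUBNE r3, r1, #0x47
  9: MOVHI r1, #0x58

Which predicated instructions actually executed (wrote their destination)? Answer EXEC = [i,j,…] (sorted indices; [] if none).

0: ✓ CMP  NZCV=0010
1: · SUBLT
2: · MOVCC
3: · ADDLE
4: ✓ CMP  NZCV=1010
5: · MOVCC
6: ✓ MOVHI  r1←0x0c
7: ✓ CMP  NZCV=1000
8: ✓ SUBNE  r3←0xc5
9: · MOVHI

EXEC = [6,8]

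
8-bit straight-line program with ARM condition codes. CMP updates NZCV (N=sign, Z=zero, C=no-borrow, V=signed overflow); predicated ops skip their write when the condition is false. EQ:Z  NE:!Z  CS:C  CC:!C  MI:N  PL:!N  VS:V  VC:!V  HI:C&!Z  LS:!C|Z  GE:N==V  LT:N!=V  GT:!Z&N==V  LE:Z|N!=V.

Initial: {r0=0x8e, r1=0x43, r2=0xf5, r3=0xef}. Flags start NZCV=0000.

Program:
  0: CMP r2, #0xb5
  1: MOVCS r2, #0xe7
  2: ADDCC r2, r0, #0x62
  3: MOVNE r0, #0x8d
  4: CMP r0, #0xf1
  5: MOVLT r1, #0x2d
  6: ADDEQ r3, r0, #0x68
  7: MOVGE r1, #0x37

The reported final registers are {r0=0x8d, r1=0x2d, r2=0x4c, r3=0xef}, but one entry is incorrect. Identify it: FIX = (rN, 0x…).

FIX = (r2, 0xe7)

0: ✓ CMP  NZCV=0010
1: ✓ MOVCS  r2←0xe7
2: · ADDCC
3: ✓ MOVNE  r0←0x8d
4: ✓ CMP  NZCV=1000
5: ✓ MOVLT  r1←0x2d
6: · ADDEQ
7: · MOVGE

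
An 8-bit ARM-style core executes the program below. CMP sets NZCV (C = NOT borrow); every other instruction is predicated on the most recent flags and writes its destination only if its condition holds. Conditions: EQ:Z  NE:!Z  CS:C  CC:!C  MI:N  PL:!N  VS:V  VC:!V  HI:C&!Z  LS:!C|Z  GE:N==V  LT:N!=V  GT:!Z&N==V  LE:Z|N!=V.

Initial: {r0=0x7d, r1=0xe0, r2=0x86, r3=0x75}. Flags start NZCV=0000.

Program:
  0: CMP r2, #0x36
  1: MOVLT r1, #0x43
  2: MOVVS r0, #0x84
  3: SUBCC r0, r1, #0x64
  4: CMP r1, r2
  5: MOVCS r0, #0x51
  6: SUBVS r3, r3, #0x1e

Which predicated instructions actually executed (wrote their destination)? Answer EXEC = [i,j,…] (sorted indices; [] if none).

0: ✓ CMP  NZCV=0011
1: ✓ MOVLT  r1←0x43
2: ✓ MOVVS  r0←0x84
3: · SUBCC
4: ✓ CMP  NZCV=1001
5: · MOVCS
6: ✓ SUBVS  r3←0x57

EXEC = [1,2,6]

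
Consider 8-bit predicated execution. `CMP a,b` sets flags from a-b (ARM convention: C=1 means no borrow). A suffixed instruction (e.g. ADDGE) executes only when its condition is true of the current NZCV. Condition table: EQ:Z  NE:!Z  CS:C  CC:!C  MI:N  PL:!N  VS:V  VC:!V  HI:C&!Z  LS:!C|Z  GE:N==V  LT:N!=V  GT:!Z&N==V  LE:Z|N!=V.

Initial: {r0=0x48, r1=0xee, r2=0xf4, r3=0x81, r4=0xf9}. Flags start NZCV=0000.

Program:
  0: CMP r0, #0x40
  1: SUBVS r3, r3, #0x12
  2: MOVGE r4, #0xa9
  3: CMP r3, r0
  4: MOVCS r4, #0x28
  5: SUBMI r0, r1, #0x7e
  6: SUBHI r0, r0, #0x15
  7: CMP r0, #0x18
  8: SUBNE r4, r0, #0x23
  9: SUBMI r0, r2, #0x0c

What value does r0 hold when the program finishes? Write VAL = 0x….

0: ✓ CMP  NZCV=0010
1: · SUBVS
2: ✓ MOVGE  r4←0xa9
3: ✓ CMP  NZCV=0011
4: ✓ MOVCS  r4←0x28
5: · SUBMI
6: ✓ SUBHI  r0←0x33
7: ✓ CMP  NZCV=0010
8: ✓ SUBNE  r4←0x10
9: · SUBMI

VAL = 0x33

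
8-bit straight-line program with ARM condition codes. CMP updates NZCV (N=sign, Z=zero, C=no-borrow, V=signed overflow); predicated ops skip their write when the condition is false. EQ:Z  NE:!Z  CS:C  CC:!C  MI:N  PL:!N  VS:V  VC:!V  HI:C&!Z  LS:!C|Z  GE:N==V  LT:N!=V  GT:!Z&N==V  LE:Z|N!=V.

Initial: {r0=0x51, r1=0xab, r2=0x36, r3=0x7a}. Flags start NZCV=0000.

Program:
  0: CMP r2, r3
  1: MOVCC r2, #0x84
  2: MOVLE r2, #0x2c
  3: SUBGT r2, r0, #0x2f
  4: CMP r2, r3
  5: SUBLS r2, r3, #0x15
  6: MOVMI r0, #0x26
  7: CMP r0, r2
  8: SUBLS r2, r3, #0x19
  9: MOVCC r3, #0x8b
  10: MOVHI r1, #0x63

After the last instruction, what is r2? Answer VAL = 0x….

[0] flags=1000 → (cmp)
[1] flags=1000 CC?T → r2=0x84
[2] flags=1000 LE?T → r2=0x2c
[3] flags=1000 GT?F → skip
[4] flags=1000 → (cmp)
[5] flags=1000 LS?T → r2=0x65
[6] flags=1000 MI?T → r0=0x26
[7] flags=1000 → (cmp)
[8] flags=1000 LS?T → r2=0x61
[9] flags=1000 CC?T → r3=0x8b
[10] flags=1000 HI?F → skip

VAL = 0x61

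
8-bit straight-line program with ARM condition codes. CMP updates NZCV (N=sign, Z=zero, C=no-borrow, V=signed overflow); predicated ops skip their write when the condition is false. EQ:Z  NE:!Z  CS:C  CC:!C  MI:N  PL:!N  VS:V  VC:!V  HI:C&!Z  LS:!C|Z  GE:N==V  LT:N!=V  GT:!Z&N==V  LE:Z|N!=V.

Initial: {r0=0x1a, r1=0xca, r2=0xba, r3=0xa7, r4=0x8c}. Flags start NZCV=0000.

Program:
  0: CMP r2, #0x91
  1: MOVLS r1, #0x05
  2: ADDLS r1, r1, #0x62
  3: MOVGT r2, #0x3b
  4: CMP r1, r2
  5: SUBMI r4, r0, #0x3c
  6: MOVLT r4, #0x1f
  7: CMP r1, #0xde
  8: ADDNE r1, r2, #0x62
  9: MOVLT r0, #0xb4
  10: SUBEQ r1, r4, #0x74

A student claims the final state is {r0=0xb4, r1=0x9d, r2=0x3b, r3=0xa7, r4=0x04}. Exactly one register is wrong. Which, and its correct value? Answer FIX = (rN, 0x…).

0: ✓ CMP  NZCV=0010
1: · MOVLS
2: · ADDLS
3: ✓ MOVGT  r2←0x3b
4: ✓ CMP  NZCV=1010
5: ✓ SUBMI  r4←0xde
6: ✓ MOVLT  r4←0x1f
7: ✓ CMP  NZCV=1000
8: ✓ ADDNE  r1←0x9d
9: ✓ MOVLT  r0←0xb4
10: · SUBEQ

FIX = (r4, 0x1f)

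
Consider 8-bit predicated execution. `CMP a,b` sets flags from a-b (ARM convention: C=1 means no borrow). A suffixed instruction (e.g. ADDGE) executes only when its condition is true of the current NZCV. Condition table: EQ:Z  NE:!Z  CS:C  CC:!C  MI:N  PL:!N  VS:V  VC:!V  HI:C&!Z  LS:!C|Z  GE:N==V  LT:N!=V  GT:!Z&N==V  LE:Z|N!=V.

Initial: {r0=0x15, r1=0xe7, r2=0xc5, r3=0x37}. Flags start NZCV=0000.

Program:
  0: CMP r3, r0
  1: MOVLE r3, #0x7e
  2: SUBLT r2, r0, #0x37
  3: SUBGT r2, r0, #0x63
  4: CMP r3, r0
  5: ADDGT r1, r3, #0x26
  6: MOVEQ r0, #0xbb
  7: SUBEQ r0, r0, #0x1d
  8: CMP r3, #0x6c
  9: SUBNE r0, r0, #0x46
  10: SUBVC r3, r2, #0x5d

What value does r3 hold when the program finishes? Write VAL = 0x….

[0] flags=0010 → (cmp)
[1] flags=0010 LE?F → skip
[2] flags=0010 LT?F → skip
[3] flags=0010 GT?T → r2=0xb2
[4] flags=0010 → (cmp)
[5] flags=0010 GT?T → r1=0x5d
[6] flags=0010 EQ?F → skip
[7] flags=0010 EQ?F → skip
[8] flags=1000 → (cmp)
[9] flags=1000 NE?T → r0=0xcf
[10] flags=1000 VC?T → r3=0x55

VAL = 0x55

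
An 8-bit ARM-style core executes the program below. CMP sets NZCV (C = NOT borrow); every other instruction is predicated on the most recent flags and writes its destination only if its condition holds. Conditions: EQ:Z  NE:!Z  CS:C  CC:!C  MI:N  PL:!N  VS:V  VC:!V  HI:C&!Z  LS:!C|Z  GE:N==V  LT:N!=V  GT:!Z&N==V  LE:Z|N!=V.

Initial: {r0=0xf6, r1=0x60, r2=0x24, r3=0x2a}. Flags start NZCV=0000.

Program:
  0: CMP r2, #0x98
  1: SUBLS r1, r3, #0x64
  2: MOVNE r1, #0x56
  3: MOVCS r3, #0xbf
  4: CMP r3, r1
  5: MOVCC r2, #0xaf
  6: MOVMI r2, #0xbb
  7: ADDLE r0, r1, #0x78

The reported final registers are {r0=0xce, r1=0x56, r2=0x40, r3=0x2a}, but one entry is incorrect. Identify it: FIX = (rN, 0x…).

0: ✓ CMP  NZCV=1001
1: ✓ SUBLS  r1←0xc6
2: ✓ MOVNE  r1←0x56
3: · MOVCS
4: ✓ CMP  NZCV=1000
5: ✓ MOVCC  r2←0xaf
6: ✓ MOVMI  r2←0xbb
7: ✓ ADDLE  r0←0xce

FIX = (r2, 0xbb)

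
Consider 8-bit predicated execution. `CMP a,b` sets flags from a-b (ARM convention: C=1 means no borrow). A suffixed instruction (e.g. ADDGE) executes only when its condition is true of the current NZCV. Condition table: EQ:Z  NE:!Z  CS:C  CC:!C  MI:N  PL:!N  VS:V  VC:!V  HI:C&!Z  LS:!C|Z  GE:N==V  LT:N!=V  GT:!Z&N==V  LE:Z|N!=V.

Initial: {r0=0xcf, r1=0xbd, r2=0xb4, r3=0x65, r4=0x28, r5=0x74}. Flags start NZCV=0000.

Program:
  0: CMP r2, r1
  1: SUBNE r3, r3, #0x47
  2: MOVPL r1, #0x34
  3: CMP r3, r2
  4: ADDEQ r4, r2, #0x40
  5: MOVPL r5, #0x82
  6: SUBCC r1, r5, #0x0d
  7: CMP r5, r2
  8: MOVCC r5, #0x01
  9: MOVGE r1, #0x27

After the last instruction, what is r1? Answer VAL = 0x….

[0] flags=1000 → (cmp)
[1] flags=1000 NE?T → r3=0x1e
[2] flags=1000 PL?F → skip
[3] flags=0000 → (cmp)
[4] flags=0000 EQ?F → skip
[5] flags=0000 PL?T → r5=0x82
[6] flags=0000 CC?T → r1=0x75
[7] flags=1000 → (cmp)
[8] flags=1000 CC?T → r5=0x01
[9] flags=1000 GE?F → skip

VAL = 0x75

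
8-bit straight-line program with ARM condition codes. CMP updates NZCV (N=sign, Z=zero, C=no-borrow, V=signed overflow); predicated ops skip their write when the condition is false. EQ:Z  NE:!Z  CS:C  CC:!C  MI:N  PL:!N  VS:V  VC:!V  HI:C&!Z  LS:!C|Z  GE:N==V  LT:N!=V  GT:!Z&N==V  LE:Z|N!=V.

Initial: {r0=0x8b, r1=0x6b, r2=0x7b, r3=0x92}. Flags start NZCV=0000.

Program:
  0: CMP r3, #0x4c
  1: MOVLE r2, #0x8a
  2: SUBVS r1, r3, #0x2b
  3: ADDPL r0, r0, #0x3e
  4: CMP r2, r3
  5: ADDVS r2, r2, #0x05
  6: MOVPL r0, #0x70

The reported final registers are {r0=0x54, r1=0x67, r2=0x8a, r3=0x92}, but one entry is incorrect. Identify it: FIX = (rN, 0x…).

[0] flags=0011 → (cmp)
[1] flags=0011 LE?T → r2=0x8a
[2] flags=0011 VS?T → r1=0x67
[3] flags=0011 PL?T → r0=0xc9
[4] flags=1000 → (cmp)
[5] flags=1000 VS?F → skip
[6] flags=1000 PL?F → skip

FIX = (r0, 0xc9)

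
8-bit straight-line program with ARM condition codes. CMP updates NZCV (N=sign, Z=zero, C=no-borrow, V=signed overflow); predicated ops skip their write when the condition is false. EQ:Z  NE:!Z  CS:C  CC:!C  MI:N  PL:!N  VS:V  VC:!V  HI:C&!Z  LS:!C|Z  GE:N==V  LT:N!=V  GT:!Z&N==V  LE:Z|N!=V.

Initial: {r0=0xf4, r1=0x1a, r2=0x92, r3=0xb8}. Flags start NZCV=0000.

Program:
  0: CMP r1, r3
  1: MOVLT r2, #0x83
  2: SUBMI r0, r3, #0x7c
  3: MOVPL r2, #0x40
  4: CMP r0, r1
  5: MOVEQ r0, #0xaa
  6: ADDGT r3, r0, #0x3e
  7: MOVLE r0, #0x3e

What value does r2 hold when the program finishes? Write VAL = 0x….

VAL = 0x40

[0] flags=0000 → (cmp)
[1] flags=0000 LT?F → skip
[2] flags=0000 MI?F → skip
[3] flags=0000 PL?T → r2=0x40
[4] flags=1010 → (cmp)
[5] flags=1010 EQ?F → skip
[6] flags=1010 GT?F → skip
[7] flags=1010 LE?T → r0=0x3e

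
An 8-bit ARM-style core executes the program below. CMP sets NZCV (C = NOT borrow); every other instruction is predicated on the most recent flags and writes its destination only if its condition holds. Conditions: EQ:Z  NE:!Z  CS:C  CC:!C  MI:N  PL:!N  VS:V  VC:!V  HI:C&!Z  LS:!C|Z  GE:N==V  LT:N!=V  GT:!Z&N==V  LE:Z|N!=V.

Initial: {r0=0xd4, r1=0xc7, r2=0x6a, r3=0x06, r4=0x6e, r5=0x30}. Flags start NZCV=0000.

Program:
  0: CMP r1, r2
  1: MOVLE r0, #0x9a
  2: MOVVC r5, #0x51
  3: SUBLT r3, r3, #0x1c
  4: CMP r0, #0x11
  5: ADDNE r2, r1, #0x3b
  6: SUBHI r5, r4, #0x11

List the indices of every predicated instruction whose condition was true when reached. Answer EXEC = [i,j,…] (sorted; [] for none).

EXEC = [1,3,5,6]

0: ✓ CMP  NZCV=0011
1: ✓ MOVLE  r0←0x9a
2: · MOVVC
3: ✓ SUBLT  r3←0xea
4: ✓ CMP  NZCV=1010
5: ✓ ADDNE  r2←0x02
6: ✓ SUBHI  r5←0x5d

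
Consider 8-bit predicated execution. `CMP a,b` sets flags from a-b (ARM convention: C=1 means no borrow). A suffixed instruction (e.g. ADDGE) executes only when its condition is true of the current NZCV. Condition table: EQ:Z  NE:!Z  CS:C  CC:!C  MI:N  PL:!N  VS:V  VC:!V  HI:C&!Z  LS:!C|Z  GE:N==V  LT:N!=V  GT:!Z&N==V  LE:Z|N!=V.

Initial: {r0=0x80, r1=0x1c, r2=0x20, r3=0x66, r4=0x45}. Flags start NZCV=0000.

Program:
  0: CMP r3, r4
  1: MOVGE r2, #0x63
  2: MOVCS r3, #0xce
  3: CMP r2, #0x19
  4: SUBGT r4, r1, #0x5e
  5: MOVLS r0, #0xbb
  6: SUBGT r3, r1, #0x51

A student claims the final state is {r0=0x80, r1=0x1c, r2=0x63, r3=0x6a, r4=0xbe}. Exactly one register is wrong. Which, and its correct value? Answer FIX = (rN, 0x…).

[0] flags=0010 → (cmp)
[1] flags=0010 GE?T → r2=0x63
[2] flags=0010 CS?T → r3=0xce
[3] flags=0010 → (cmp)
[4] flags=0010 GT?T → r4=0xbe
[5] flags=0010 LS?F → skip
[6] flags=0010 GT?T → r3=0xcb

FIX = (r3, 0xcb)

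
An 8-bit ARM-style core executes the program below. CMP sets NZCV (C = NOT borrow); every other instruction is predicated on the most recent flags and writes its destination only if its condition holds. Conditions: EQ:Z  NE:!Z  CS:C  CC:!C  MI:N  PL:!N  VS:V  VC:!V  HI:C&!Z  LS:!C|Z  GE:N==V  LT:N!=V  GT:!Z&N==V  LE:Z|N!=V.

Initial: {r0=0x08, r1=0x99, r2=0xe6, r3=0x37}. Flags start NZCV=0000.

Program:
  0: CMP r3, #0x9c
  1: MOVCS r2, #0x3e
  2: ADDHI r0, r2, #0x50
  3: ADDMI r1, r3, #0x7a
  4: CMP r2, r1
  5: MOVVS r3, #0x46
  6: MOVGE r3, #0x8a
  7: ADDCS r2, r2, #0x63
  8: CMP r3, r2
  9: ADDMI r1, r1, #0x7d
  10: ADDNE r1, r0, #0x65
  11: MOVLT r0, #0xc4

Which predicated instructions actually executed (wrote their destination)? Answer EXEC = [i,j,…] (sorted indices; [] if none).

EXEC = [3,6,7,10,11]

[0] flags=1001 → (cmp)
[1] flags=1001 CS?F → skip
[2] flags=1001 HI?F → skip
[3] flags=1001 MI?T → r1=0xb1
[4] flags=0010 → (cmp)
[5] flags=0010 VS?F → skip
[6] flags=0010 GE?T → r3=0x8a
[7] flags=0010 CS?T → r2=0x49
[8] flags=0011 → (cmp)
[9] flags=0011 MI?F → skip
[10] flags=0011 NE?T → r1=0x6d
[11] flags=0011 LT?T → r0=0xc4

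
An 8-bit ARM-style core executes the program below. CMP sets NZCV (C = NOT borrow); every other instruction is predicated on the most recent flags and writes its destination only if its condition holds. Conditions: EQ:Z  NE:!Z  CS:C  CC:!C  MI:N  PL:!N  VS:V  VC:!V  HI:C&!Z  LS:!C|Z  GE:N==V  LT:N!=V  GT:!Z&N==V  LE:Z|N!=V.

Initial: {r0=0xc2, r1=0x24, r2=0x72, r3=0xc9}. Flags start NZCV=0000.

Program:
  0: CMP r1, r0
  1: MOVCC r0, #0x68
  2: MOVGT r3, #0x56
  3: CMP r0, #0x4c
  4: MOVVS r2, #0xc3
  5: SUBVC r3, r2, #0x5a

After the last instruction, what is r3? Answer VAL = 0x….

0: ✓ CMP  NZCV=0000
1: ✓ MOVCC  r0←0x68
2: ✓ MOVGT  r3←0x56
3: ✓ CMP  NZCV=0010
4: · MOVVS
5: ✓ SUBVC  r3←0x18

VAL = 0x18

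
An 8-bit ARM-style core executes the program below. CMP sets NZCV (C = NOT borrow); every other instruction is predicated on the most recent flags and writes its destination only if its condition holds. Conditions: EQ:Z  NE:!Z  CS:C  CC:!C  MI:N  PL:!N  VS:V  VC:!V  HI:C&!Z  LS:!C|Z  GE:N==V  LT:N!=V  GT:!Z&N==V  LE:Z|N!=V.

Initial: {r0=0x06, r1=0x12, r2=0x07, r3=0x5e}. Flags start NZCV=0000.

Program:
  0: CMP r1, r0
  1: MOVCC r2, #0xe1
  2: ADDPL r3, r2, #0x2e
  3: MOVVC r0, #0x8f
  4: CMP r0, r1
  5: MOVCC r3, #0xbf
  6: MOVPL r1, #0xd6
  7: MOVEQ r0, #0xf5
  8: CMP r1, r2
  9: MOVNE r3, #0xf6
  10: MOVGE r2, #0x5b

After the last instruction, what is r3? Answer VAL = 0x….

VAL = 0xf6

[0] flags=0010 → (cmp)
[1] flags=0010 CC?F → skip
[2] flags=0010 PL?T → r3=0x35
[3] flags=0010 VC?T → r0=0x8f
[4] flags=0011 → (cmp)
[5] flags=0011 CC?F → skip
[6] flags=0011 PL?T → r1=0xd6
[7] flags=0011 EQ?F → skip
[8] flags=1010 → (cmp)
[9] flags=1010 NE?T → r3=0xf6
[10] flags=1010 GE?F → skip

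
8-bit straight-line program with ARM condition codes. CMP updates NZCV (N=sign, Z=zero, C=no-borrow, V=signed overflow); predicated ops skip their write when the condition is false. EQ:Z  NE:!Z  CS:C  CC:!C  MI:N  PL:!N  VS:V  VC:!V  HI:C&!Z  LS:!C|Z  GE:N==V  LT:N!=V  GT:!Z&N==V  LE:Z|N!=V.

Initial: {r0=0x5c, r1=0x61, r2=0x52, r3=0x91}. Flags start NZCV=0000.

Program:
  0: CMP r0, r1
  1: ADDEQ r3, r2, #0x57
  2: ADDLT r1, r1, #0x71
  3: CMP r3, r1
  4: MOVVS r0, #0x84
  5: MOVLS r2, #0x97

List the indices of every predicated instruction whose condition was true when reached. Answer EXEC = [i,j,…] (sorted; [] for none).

0: ✓ CMP  NZCV=1000
1: · ADDEQ
2: ✓ ADDLT  r1←0xd2
3: ✓ CMP  NZCV=1000
4: · MOVVS
5: ✓ MOVLS  r2←0x97

EXEC = [2,5]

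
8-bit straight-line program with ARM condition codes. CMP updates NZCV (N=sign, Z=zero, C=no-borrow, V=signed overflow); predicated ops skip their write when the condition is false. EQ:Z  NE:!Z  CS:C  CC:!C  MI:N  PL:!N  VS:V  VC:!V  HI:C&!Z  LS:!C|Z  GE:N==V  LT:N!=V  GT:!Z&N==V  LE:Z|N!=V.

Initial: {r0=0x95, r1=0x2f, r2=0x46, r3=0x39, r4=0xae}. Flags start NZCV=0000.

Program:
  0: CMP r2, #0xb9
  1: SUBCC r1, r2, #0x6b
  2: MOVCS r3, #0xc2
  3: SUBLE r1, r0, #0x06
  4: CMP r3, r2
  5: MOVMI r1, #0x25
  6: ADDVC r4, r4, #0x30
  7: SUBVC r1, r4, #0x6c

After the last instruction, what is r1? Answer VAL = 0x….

VAL = 0x72

[0] flags=1001 → (cmp)
[1] flags=1001 CC?T → r1=0xdb
[2] flags=1001 CS?F → skip
[3] flags=1001 LE?F → skip
[4] flags=1000 → (cmp)
[5] flags=1000 MI?T → r1=0x25
[6] flags=1000 VC?T → r4=0xde
[7] flags=1000 VC?T → r1=0x72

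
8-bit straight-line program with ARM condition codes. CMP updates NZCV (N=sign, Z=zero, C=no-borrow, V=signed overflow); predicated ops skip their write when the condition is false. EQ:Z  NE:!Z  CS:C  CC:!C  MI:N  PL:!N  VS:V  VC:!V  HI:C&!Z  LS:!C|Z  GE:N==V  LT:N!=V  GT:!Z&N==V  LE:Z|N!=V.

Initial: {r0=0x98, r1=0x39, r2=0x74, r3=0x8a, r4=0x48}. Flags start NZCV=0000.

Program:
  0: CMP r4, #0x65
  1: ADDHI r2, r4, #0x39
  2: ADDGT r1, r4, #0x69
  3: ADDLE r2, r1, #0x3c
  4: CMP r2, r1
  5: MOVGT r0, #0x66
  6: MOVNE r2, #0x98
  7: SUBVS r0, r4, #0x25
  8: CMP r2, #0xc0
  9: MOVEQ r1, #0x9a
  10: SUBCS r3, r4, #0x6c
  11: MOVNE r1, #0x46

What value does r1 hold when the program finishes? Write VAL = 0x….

0: ✓ CMP  NZCV=1000
1: · ADDHI
2: · ADDGT
3: ✓ ADDLE  r2←0x75
4: ✓ CMP  NZCV=0010
5: ✓ MOVGT  r0←0x66
6: ✓ MOVNE  r2←0x98
7: · SUBVS
8: ✓ CMP  NZCV=1000
9: · MOVEQ
10: · SUBCS
11: ✓ MOVNE  r1←0x46

VAL = 0x46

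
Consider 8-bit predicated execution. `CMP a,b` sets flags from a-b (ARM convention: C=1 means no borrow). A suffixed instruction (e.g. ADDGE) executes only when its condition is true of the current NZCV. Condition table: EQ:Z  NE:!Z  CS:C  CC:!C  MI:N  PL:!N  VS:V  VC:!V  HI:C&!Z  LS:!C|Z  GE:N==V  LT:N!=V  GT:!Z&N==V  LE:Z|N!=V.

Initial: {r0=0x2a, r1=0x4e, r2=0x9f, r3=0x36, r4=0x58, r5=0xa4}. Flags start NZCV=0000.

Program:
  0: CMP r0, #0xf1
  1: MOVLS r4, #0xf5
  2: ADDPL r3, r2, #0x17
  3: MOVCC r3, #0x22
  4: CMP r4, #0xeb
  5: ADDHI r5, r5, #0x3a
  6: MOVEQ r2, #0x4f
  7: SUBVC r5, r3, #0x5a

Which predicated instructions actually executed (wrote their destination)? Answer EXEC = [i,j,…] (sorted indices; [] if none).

EXEC = [1,2,3,5,7]

[0] flags=0000 → (cmp)
[1] flags=0000 LS?T → r4=0xf5
[2] flags=0000 PL?T → r3=0xb6
[3] flags=0000 CC?T → r3=0x22
[4] flags=0010 → (cmp)
[5] flags=0010 HI?T → r5=0xde
[6] flags=0010 EQ?F → skip
[7] flags=0010 VC?T → r5=0xc8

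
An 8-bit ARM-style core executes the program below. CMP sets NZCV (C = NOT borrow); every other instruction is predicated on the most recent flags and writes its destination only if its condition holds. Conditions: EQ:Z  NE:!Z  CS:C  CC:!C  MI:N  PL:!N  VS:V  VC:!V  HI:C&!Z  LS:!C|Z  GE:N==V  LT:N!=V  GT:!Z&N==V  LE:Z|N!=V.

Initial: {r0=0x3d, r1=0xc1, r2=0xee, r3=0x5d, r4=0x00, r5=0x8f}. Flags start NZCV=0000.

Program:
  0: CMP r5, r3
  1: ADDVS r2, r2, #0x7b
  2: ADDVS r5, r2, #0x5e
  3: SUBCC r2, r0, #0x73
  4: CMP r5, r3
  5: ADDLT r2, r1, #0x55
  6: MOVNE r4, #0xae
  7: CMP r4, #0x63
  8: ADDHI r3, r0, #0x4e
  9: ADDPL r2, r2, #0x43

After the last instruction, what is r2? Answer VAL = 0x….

VAL = 0x59

[0] flags=0011 → (cmp)
[1] flags=0011 VS?T → r2=0x69
[2] flags=0011 VS?T → r5=0xc7
[3] flags=0011 CC?F → skip
[4] flags=0011 → (cmp)
[5] flags=0011 LT?T → r2=0x16
[6] flags=0011 NE?T → r4=0xae
[7] flags=0011 → (cmp)
[8] flags=0011 HI?T → r3=0x8b
[9] flags=0011 PL?T → r2=0x59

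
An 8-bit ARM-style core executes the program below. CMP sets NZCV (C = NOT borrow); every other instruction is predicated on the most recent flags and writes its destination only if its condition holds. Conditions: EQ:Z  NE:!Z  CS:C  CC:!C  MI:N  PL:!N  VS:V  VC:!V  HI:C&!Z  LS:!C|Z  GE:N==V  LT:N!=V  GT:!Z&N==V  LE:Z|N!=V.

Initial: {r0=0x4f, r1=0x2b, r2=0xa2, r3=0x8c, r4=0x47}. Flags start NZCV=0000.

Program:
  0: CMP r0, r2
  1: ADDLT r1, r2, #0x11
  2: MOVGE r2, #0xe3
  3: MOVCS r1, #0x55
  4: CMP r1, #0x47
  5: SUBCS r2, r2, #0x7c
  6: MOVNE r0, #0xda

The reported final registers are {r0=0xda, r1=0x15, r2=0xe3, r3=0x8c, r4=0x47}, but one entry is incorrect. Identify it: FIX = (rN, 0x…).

FIX = (r1, 0x2b)

[0] flags=1001 → (cmp)
[1] flags=1001 LT?F → skip
[2] flags=1001 GE?T → r2=0xe3
[3] flags=1001 CS?F → skip
[4] flags=1000 → (cmp)
[5] flags=1000 CS?F → skip
[6] flags=1000 NE?T → r0=0xda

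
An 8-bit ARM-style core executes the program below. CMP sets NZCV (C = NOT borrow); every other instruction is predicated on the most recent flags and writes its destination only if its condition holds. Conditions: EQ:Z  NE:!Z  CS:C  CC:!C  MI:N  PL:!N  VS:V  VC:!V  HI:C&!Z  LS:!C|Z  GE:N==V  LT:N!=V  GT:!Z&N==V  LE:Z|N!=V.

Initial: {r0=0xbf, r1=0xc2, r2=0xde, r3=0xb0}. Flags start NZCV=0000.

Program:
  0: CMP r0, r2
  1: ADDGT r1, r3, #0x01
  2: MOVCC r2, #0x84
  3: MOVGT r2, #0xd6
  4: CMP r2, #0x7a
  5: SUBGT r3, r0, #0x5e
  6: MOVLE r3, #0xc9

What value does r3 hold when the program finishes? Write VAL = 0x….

VAL = 0xc9

0: ✓ CMP  NZCV=1000
1: · ADDGT
2: ✓ MOVCC  r2←0x84
3: · MOVGT
4: ✓ CMP  NZCV=0011
5: · SUBGT
6: ✓ MOVLE  r3←0xc9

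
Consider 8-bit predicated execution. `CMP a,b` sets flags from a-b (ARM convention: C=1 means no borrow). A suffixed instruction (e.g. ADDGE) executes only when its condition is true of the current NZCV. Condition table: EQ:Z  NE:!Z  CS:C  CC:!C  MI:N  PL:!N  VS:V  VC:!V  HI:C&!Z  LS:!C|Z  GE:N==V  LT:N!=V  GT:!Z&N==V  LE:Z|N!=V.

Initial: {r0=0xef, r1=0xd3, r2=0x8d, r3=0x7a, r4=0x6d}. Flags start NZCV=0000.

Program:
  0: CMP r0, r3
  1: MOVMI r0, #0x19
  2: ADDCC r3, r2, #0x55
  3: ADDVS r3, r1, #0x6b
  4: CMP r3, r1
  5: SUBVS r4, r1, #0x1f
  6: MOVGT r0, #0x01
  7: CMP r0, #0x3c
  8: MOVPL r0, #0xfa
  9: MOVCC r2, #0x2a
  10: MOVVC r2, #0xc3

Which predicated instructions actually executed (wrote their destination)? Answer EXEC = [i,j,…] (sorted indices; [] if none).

EXEC = [3,6,9,10]

0: ✓ CMP  NZCV=0011
1: · MOVMI
2: · ADDCC
3: ✓ ADDVS  r3←0x3e
4: ✓ CMP  NZCV=0000
5: · SUBVS
6: ✓ MOVGT  r0←0x01
7: ✓ CMP  NZCV=1000
8: · MOVPL
9: ✓ MOVCC  r2←0x2a
10: ✓ MOVVC  r2←0xc3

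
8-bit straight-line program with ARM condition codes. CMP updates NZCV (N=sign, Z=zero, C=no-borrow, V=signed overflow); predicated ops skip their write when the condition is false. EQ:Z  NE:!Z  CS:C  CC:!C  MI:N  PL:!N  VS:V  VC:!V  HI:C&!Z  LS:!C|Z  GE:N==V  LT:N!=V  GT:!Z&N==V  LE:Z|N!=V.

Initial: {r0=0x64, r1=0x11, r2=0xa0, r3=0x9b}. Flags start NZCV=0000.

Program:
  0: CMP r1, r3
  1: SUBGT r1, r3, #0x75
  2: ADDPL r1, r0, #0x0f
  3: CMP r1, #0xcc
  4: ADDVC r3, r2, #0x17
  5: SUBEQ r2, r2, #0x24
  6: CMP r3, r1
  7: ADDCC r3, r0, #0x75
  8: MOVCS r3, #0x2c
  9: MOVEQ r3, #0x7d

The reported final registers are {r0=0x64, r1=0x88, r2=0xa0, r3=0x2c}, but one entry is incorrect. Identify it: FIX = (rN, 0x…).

0: ✓ CMP  NZCV=0000
1: ✓ SUBGT  r1←0x26
2: ✓ ADDPL  r1←0x73
3: ✓ CMP  NZCV=1001
4: · ADDVC
5: · SUBEQ
6: ✓ CMP  NZCV=0011
7: · ADDCC
8: ✓ MOVCS  r3←0x2c
9: · MOVEQ

FIX = (r1, 0x73)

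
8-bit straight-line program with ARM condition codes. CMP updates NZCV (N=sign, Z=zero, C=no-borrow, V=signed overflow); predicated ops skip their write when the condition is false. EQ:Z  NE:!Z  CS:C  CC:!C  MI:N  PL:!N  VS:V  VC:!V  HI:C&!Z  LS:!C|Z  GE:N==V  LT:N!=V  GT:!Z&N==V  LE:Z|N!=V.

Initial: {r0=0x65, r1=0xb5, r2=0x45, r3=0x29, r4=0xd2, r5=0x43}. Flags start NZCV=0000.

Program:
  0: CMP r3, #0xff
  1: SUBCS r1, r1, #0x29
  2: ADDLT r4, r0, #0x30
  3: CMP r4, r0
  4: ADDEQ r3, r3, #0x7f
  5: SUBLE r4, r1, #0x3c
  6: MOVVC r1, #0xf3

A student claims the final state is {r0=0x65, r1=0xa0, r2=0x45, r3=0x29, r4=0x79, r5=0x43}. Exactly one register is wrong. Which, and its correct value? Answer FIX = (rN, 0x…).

[0] flags=0000 → (cmp)
[1] flags=0000 CS?F → skip
[2] flags=0000 LT?F → skip
[3] flags=0011 → (cmp)
[4] flags=0011 EQ?F → skip
[5] flags=0011 LE?T → r4=0x79
[6] flags=0011 VC?F → skip

FIX = (r1, 0xb5)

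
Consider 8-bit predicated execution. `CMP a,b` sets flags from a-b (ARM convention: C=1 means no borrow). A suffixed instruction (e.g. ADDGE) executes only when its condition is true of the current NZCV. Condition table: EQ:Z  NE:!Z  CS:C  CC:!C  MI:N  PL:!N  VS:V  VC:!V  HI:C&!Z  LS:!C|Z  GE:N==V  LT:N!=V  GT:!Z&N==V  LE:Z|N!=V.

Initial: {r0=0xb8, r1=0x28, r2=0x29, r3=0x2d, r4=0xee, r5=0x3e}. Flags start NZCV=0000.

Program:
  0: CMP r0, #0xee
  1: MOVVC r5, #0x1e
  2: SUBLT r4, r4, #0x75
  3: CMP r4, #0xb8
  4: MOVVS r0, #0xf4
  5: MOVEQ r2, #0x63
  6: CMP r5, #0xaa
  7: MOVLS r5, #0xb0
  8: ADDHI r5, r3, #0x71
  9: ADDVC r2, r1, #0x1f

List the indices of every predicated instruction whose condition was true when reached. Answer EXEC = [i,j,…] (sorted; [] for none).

EXEC = [1,2,4,7,9]

[0] flags=1000 → (cmp)
[1] flags=1000 VC?T → r5=0x1e
[2] flags=1000 LT?T → r4=0x79
[3] flags=1001 → (cmp)
[4] flags=1001 VS?T → r0=0xf4
[5] flags=1001 EQ?F → skip
[6] flags=0000 → (cmp)
[7] flags=0000 LS?T → r5=0xb0
[8] flags=0000 HI?F → skip
[9] flags=0000 VC?T → r2=0x47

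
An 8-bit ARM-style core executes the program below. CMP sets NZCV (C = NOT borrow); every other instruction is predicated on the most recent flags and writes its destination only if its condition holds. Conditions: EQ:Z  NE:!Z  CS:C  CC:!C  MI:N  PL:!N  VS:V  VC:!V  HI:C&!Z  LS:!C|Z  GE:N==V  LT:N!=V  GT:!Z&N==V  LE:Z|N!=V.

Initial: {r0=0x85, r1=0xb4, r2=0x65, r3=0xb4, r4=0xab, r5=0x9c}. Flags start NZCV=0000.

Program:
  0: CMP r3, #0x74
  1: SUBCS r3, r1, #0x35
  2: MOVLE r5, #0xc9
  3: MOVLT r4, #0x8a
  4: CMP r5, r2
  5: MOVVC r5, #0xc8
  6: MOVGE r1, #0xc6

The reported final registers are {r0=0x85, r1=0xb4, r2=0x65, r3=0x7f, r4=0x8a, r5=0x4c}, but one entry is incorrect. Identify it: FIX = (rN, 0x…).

0: ✓ CMP  NZCV=0011
1: ✓ SUBCS  r3←0x7f
2: ✓ MOVLE  r5←0xc9
3: ✓ MOVLT  r4←0x8a
4: ✓ CMP  NZCV=0011
5: · MOVVC
6: · MOVGE

FIX = (r5, 0xc9)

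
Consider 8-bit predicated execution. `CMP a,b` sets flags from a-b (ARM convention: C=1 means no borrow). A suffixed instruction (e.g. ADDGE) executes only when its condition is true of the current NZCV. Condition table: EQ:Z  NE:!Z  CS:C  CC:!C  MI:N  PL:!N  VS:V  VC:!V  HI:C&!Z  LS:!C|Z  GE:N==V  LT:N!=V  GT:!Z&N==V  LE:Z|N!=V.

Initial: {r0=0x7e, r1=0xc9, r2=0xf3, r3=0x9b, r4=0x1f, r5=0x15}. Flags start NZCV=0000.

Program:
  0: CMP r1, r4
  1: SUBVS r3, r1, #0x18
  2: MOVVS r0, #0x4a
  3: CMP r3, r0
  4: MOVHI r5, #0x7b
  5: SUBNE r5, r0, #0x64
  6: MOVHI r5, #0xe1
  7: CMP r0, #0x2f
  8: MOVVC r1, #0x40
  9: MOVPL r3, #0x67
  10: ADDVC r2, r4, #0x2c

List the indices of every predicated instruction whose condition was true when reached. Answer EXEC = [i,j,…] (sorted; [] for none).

[0] flags=1010 → (cmp)
[1] flags=1010 VS?F → skip
[2] flags=1010 VS?F → skip
[3] flags=0011 → (cmp)
[4] flags=0011 HI?T → r5=0x7b
[5] flags=0011 NE?T → r5=0x1a
[6] flags=0011 HI?T → r5=0xe1
[7] flags=0010 → (cmp)
[8] flags=0010 VC?T → r1=0x40
[9] flags=0010 PL?T → r3=0x67
[10] flags=0010 VC?T → r2=0x4b

EXEC = [4,5,6,8,9,10]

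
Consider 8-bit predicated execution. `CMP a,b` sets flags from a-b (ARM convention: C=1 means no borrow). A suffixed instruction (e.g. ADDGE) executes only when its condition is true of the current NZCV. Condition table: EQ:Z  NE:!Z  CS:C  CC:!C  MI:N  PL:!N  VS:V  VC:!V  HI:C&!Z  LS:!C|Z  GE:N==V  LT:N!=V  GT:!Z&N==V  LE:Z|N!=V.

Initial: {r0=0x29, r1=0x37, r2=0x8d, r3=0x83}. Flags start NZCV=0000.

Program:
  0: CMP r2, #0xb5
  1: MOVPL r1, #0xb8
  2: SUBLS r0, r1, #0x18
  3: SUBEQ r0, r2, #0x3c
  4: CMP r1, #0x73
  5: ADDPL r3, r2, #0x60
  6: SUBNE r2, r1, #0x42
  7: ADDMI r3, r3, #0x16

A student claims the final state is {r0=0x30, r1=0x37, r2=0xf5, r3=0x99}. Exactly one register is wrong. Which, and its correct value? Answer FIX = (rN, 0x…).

0: ✓ CMP  NZCV=1000
1: · MOVPL
2: ✓ SUBLS  r0←0x1f
3: · SUBEQ
4: ✓ CMP  NZCV=1000
5: · ADDPL
6: ✓ SUBNE  r2←0xf5
7: ✓ ADDMI  r3←0x99

FIX = (r0, 0x1f)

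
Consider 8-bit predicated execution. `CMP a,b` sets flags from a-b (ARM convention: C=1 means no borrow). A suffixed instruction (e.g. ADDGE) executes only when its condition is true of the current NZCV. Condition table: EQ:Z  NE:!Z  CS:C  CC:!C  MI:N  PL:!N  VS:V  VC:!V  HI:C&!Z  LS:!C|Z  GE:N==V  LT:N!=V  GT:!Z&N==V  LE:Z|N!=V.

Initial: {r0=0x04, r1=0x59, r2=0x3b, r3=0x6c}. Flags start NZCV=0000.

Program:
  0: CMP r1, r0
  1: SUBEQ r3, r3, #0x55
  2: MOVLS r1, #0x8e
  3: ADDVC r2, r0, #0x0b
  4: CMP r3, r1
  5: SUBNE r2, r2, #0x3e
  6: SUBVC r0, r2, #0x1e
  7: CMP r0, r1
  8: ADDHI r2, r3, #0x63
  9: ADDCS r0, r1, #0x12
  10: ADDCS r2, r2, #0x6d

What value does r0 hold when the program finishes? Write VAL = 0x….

VAL = 0x6b

0: ✓ CMP  NZCV=0010
1: · SUBEQ
2: · MOVLS
3: ✓ ADDVC  r2←0x0f
4: ✓ CMP  NZCV=0010
5: ✓ SUBNE  r2←0xd1
6: ✓ SUBVC  r0←0xb3
7: ✓ CMP  NZCV=0011
8: ✓ ADDHI  r2←0xcf
9: ✓ ADDCS  r0←0x6b
10: ✓ ADDCS  r2←0x3c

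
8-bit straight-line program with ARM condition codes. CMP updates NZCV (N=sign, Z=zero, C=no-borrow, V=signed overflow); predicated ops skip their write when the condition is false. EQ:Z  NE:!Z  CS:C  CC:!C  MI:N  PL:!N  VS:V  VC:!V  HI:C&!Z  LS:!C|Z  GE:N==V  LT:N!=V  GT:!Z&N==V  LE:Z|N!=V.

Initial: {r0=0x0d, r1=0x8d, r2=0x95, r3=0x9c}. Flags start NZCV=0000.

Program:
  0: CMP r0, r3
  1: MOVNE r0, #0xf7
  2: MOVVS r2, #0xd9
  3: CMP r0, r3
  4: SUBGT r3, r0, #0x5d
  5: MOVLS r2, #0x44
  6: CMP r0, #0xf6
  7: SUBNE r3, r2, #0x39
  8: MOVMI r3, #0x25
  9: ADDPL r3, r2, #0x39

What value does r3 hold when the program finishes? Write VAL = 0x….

0: ✓ CMP  NZCV=0000
1: ✓ MOVNE  r0←0xf7
2: · MOVVS
3: ✓ CMP  NZCV=0010
4: ✓ SUBGT  r3←0x9a
5: · MOVLS
6: ✓ CMP  NZCV=0010
7: ✓ SUBNE  r3←0x5c
8: · MOVMI
9: ✓ ADDPL  r3←0xce

VAL = 0xce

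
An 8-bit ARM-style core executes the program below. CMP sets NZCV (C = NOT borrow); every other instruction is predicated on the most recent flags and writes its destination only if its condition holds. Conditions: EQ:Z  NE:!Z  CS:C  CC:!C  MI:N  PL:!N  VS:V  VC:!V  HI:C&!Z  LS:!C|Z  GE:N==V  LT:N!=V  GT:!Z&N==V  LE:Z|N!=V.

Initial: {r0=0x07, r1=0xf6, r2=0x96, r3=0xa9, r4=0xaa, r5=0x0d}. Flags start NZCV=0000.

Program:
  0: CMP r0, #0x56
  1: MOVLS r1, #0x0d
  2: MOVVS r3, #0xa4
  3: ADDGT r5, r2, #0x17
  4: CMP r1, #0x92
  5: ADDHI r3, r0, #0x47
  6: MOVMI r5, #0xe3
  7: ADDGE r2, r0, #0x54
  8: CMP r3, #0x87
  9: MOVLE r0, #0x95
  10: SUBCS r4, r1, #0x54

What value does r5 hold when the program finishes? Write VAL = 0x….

0: ✓ CMP  NZCV=1000
1: ✓ MOVLS  r1←0x0d
2: · MOVVS
3: · ADDGT
4: ✓ CMP  NZCV=0000
5: · ADDHI
6: · MOVMI
7: ✓ ADDGE  r2←0x5b
8: ✓ CMP  NZCV=0010
9: · MOVLE
10: ✓ SUBCS  r4←0xb9

VAL = 0x0d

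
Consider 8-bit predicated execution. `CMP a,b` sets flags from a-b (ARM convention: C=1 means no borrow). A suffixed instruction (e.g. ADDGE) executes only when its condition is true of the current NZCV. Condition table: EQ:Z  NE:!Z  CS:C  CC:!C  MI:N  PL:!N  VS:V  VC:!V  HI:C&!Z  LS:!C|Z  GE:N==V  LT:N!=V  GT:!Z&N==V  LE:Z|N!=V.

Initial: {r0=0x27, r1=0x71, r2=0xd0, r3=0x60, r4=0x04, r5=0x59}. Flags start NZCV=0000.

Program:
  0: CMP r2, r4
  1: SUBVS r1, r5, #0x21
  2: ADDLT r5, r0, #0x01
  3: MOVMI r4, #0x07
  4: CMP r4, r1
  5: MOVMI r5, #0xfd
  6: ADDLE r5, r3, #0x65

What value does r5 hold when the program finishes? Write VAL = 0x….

[0] flags=1010 → (cmp)
[1] flags=1010 VS?F → skip
[2] flags=1010 LT?T → r5=0x28
[3] flags=1010 MI?T → r4=0x07
[4] flags=1000 → (cmp)
[5] flags=1000 MI?T → r5=0xfd
[6] flags=1000 LE?T → r5=0xc5

VAL = 0xc5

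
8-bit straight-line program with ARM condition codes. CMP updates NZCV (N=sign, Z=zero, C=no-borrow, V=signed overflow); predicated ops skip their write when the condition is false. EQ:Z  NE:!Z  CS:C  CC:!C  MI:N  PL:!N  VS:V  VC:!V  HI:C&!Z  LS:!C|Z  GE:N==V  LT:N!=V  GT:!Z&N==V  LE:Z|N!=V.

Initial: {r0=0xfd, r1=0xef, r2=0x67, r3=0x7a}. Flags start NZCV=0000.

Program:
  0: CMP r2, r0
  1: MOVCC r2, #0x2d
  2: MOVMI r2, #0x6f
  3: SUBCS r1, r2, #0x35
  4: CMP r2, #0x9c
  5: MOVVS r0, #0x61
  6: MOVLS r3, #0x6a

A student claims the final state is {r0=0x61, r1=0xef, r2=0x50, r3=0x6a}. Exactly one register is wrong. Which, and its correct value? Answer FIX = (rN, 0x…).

FIX = (r2, 0x2d)

0: ✓ CMP  NZCV=0000
1: ✓ MOVCC  r2←0x2d
2: · MOVMI
3: · SUBCS
4: ✓ CMP  NZCV=1001
5: ✓ MOVVS  r0←0x61
6: ✓ MOVLS  r3←0x6a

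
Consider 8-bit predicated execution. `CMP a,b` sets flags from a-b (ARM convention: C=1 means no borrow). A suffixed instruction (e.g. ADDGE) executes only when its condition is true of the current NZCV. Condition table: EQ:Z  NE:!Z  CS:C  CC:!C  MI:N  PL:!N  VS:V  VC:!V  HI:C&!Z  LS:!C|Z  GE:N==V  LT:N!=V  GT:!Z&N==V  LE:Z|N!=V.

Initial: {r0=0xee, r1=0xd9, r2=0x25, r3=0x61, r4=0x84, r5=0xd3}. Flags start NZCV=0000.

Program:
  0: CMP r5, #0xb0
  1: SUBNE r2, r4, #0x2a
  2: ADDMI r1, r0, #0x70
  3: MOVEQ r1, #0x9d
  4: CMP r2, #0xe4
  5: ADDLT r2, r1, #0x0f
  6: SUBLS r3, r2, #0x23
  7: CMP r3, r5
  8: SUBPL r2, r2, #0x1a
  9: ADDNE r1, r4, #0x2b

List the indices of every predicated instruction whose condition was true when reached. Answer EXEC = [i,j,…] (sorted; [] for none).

[0] flags=0010 → (cmp)
[1] flags=0010 NE?T → r2=0x5a
[2] flags=0010 MI?F → skip
[3] flags=0010 EQ?F → skip
[4] flags=0000 → (cmp)
[5] flags=0000 LT?F → skip
[6] flags=0000 LS?T → r3=0x37
[7] flags=0000 → (cmp)
[8] flags=0000 PL?T → r2=0x40
[9] flags=0000 NE?T → r1=0xaf

EXEC = [1,6,8,9]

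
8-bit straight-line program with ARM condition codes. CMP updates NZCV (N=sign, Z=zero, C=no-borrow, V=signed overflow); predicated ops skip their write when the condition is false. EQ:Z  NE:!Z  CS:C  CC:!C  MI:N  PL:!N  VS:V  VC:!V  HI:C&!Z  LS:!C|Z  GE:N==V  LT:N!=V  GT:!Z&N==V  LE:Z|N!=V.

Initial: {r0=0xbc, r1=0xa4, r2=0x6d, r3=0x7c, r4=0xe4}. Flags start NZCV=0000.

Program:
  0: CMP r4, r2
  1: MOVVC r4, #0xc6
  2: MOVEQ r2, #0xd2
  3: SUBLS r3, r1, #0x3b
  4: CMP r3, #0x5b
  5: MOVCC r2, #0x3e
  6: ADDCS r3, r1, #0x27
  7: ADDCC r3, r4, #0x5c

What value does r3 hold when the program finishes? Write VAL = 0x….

[0] flags=0011 → (cmp)
[1] flags=0011 VC?F → skip
[2] flags=0011 EQ?F → skip
[3] flags=0011 LS?F → skip
[4] flags=0010 → (cmp)
[5] flags=0010 CC?F → skip
[6] flags=0010 CS?T → r3=0xcb
[7] flags=0010 CC?F → skip

VAL = 0xcb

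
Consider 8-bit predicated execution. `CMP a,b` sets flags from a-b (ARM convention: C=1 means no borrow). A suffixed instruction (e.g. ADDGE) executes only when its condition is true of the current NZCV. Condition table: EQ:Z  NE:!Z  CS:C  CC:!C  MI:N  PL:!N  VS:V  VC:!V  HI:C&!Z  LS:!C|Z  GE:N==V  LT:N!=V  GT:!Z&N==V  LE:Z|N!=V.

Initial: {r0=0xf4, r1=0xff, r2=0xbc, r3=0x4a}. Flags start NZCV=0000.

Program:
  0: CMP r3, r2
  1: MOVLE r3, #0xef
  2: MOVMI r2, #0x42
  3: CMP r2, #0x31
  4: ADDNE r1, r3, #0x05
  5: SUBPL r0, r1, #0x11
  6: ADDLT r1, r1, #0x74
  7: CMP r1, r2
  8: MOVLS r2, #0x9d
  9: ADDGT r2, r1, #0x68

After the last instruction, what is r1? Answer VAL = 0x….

VAL = 0x4f

0: ✓ CMP  NZCV=1001
1: · MOVLE
2: ✓ MOVMI  r2←0x42
3: ✓ CMP  NZCV=0010
4: ✓ ADDNE  r1←0x4f
5: ✓ SUBPL  r0←0x3e
6: · ADDLT
7: ✓ CMP  NZCV=0010
8: · MOVLS
9: ✓ ADDGT  r2←0xb7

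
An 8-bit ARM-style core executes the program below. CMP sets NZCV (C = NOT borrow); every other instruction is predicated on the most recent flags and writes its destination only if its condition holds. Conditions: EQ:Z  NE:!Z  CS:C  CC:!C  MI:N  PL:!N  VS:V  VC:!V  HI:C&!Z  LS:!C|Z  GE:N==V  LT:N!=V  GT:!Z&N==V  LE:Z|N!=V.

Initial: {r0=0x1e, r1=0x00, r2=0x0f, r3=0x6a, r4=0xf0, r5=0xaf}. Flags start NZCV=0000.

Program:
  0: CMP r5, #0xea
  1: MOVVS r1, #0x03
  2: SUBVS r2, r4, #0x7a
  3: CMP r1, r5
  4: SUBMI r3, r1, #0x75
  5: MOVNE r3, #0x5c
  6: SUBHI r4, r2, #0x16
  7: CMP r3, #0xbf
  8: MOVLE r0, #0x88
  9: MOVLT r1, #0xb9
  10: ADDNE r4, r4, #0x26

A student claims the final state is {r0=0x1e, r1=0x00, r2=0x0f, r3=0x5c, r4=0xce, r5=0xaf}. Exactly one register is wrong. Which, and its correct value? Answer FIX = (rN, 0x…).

0: ✓ CMP  NZCV=1000
1: · MOVVS
2: · SUBVS
3: ✓ CMP  NZCV=0000
4: · SUBMI
5: ✓ MOVNE  r3←0x5c
6: · SUBHI
7: ✓ CMP  NZCV=1001
8: · MOVLE
9: · MOVLT
10: ✓ ADDNE  r4←0x16

FIX = (r4, 0x16)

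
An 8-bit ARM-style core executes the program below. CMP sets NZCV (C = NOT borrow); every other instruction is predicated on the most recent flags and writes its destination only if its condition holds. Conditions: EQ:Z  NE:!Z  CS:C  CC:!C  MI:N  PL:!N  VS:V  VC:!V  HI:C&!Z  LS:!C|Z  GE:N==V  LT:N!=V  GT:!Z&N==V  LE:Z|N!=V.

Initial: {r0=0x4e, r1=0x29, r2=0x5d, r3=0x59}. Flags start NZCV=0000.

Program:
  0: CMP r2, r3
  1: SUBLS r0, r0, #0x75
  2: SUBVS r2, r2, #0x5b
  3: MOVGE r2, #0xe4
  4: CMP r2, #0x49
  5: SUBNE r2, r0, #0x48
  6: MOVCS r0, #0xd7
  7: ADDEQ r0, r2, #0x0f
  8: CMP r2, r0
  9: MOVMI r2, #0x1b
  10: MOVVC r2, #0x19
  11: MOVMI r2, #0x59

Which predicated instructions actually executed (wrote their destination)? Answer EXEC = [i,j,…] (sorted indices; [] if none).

EXEC = [3,5,6,10]

[0] flags=0010 → (cmp)
[1] flags=0010 LS?F → skip
[2] flags=0010 VS?F → skip
[3] flags=0010 GE?T → r2=0xe4
[4] flags=1010 → (cmp)
[5] flags=1010 NE?T → r2=0x06
[6] flags=1010 CS?T → r0=0xd7
[7] flags=1010 EQ?F → skip
[8] flags=0000 → (cmp)
[9] flags=0000 MI?F → skip
[10] flags=0000 VC?T → r2=0x19
[11] flags=0000 MI?F → skip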